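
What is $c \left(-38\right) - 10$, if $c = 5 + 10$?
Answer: $-580$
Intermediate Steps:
$c = 15$
$c \left(-38\right) - 10 = 15 \left(-38\right) - 10 = -570 - 10 = -580$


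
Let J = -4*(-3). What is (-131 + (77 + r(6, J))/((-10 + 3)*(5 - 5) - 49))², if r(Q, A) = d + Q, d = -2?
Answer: 42250000/2401 ≈ 17597.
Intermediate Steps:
J = 12
r(Q, A) = -2 + Q
(-131 + (77 + r(6, J))/((-10 + 3)*(5 - 5) - 49))² = (-131 + (77 + (-2 + 6))/((-10 + 3)*(5 - 5) - 49))² = (-131 + (77 + 4)/(-7*0 - 49))² = (-131 + 81/(0 - 49))² = (-131 + 81/(-49))² = (-131 + 81*(-1/49))² = (-131 - 81/49)² = (-6500/49)² = 42250000/2401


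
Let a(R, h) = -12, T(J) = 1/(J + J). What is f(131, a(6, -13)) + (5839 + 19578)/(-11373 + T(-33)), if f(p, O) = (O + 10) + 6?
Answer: 1324954/750619 ≈ 1.7651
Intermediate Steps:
T(J) = 1/(2*J)
f(p, O) = 16 + O (f(p, O) = (10 + O) + 6 = 16 + O)
f(131, a(6, -13)) + (5839 + 19578)/(-11373 + T(-33)) = (16 - 12) + (5839 + 19578)/(-11373 + (½)/(-33)) = 4 + 25417/(-11373 + (½)*(-1/33)) = 4 + 25417/(-11373 - 1/66) = 4 + 25417/(-750619/66) = 4 + 25417*(-66/750619) = 4 - 1677522/750619 = 1324954/750619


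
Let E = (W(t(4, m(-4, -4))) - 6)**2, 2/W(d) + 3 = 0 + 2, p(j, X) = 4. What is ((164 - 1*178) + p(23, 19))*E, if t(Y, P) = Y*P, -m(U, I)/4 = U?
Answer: -640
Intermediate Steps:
m(U, I) = -4*U
t(Y, P) = P*Y
W(d) = -2 (W(d) = 2/(-3 + (0 + 2)) = 2/(-3 + 2) = 2/(-1) = 2*(-1) = -2)
E = 64 (E = (-2 - 6)**2 = (-8)**2 = 64)
((164 - 1*178) + p(23, 19))*E = ((164 - 1*178) + 4)*64 = ((164 - 178) + 4)*64 = (-14 + 4)*64 = -10*64 = -640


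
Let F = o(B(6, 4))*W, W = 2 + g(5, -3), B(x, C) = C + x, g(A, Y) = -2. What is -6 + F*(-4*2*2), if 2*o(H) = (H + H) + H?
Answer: -6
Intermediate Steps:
o(H) = 3*H/2 (o(H) = ((H + H) + H)/2 = (2*H + H)/2 = (3*H)/2 = 3*H/2)
W = 0 (W = 2 - 2 = 0)
F = 0 (F = (3*(4 + 6)/2)*0 = ((3/2)*10)*0 = 15*0 = 0)
-6 + F*(-4*2*2) = -6 + 0*(-4*2*2) = -6 + 0*(-8*2) = -6 + 0*(-16) = -6 + 0 = -6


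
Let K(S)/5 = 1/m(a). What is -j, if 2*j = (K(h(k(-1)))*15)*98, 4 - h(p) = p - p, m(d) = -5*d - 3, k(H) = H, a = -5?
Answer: -3675/22 ≈ -167.05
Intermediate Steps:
m(d) = -3 - 5*d
h(p) = 4 (h(p) = 4 - (p - p) = 4 - 1*0 = 4 + 0 = 4)
K(S) = 5/22 (K(S) = 5/(-3 - 5*(-5)) = 5/(-3 + 25) = 5/22)
j = 3675/22 (j = (((5/22)*15)*98)/2 = ((75/22)*98)/2 = (1/2)*(3675/11) = 3675/22 ≈ 167.05)
-j = -1*3675/22 = -3675/22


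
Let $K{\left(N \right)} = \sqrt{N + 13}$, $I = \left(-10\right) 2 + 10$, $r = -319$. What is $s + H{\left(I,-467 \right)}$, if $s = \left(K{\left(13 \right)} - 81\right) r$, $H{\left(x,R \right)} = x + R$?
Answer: $25362 - 319 \sqrt{26} \approx 23735.0$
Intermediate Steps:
$I = -10$ ($I = -20 + 10 = -10$)
$K{\left(N \right)} = \sqrt{13 + N}$
$H{\left(x,R \right)} = R + x$
$s = 25839 - 319 \sqrt{26}$ ($s = \left(\sqrt{13 + 13} - 81\right) \left(-319\right) = \left(\sqrt{26} - 81\right) \left(-319\right) = \left(-81 + \sqrt{26}\right) \left(-319\right) = 25839 - 319 \sqrt{26} \approx 24212.0$)
$s + H{\left(I,-467 \right)} = \left(25839 - 319 \sqrt{26}\right) - 477 = 25362 - 319 \sqrt{26}$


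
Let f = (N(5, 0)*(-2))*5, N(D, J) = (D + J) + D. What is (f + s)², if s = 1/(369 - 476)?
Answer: 114511401/11449 ≈ 10002.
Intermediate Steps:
N(D, J) = J + 2*D
s = -1/107 (s = 1/(-107) = -1/107 ≈ -0.0093458)
f = -100 (f = ((0 + 2*5)*(-2))*5 = ((0 + 10)*(-2))*5 = (10*(-2))*5 = -20*5 = -100)
(f + s)² = (-100 - 1/107)² = (-10701/107)² = 114511401/11449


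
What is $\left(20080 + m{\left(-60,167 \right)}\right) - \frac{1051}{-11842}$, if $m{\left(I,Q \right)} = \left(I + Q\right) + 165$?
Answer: $\frac{241009435}{11842} \approx 20352.0$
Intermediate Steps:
$m{\left(I,Q \right)} = 165 + I + Q$
$\left(20080 + m{\left(-60,167 \right)}\right) - \frac{1051}{-11842} = \left(20080 + \left(165 - 60 + 167\right)\right) - \frac{1051}{-11842} = \left(20080 + 272\right) - - \frac{1051}{11842} = 20352 + \frac{1051}{11842} = \frac{241009435}{11842}$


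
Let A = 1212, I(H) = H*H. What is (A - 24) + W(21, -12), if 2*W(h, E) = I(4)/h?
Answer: 24956/21 ≈ 1188.4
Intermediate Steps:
I(H) = H**2
W(h, E) = 8/h (W(h, E) = (4**2/h)/2 = (16/h)/2 = 8/h)
(A - 24) + W(21, -12) = (1212 - 24) + 8/21 = 1188 + 8*(1/21) = 1188 + 8/21 = 24956/21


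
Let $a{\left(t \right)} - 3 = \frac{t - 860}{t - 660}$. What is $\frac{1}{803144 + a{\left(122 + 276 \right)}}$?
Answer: $\frac{131}{105212488} \approx 1.2451 \cdot 10^{-6}$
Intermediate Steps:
$a{\left(t \right)} = 3 + \frac{-860 + t}{-660 + t}$ ($a{\left(t \right)} = 3 + \frac{t - 860}{t - 660} = 3 + \frac{-860 + t}{-660 + t}$)
$\frac{1}{803144 + a{\left(122 + 276 \right)}} = \frac{1}{803144 + \frac{4 \left(-710 + \left(122 + 276\right)\right)}{-660 + \left(122 + 276\right)}} = \frac{1}{803144 + \frac{4 \left(-710 + 398\right)}{-660 + 398}} = \frac{1}{803144 + 4 \frac{1}{-262} \left(-312\right)} = \frac{1}{803144 + 4 \left(- \frac{1}{262}\right) \left(-312\right)} = \frac{1}{803144 + \frac{624}{131}} = \frac{1}{\frac{105212488}{131}} = \frac{131}{105212488}$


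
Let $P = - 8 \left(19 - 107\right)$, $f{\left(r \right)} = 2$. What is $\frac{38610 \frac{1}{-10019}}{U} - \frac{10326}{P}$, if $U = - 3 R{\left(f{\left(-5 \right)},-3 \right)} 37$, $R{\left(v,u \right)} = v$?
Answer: $- \frac{1911674469}{130487456} \approx -14.65$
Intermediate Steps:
$P = 704$ ($P = \left(-8\right) \left(-88\right) = 704$)
$U = -222$ ($U = \left(-3\right) 2 \cdot 37 = \left(-6\right) 37 = -222$)
$\frac{38610 \frac{1}{-10019}}{U} - \frac{10326}{P} = \frac{38610 \frac{1}{-10019}}{-222} - \frac{10326}{704} = 38610 \left(- \frac{1}{10019}\right) \left(- \frac{1}{222}\right) - \frac{5163}{352} = \left(- \frac{38610}{10019}\right) \left(- \frac{1}{222}\right) - \frac{5163}{352} = \frac{6435}{370703} - \frac{5163}{352} = - \frac{1911674469}{130487456}$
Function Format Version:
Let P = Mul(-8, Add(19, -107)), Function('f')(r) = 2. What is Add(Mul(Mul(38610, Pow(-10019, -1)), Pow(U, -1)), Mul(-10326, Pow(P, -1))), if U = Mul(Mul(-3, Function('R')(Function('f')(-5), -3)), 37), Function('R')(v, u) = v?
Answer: Rational(-1911674469, 130487456) ≈ -14.650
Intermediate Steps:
P = 704 (P = Mul(-8, -88) = 704)
U = -222 (U = Mul(Mul(-3, 2), 37) = Mul(-6, 37) = -222)
Add(Mul(Mul(38610, Pow(-10019, -1)), Pow(U, -1)), Mul(-10326, Pow(P, -1))) = Add(Mul(Mul(38610, Pow(-10019, -1)), Pow(-222, -1)), Mul(-10326, Pow(704, -1))) = Add(Mul(Mul(38610, Rational(-1, 10019)), Rational(-1, 222)), Mul(-10326, Rational(1, 704))) = Add(Mul(Rational(-38610, 10019), Rational(-1, 222)), Rational(-5163, 352)) = Add(Rational(6435, 370703), Rational(-5163, 352)) = Rational(-1911674469, 130487456)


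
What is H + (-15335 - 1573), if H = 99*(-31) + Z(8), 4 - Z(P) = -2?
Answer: -19971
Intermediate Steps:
Z(P) = 6 (Z(P) = 4 - 1*(-2) = 4 + 2 = 6)
H = -3063 (H = 99*(-31) + 6 = -3069 + 6 = -3063)
H + (-15335 - 1573) = -3063 + (-15335 - 1573) = -3063 - 16908 = -19971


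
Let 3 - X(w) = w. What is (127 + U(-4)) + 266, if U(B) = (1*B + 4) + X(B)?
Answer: 400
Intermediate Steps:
X(w) = 3 - w
U(B) = 7 (U(B) = (1*B + 4) + (3 - B) = (B + 4) + (3 - B) = (4 + B) + (3 - B) = 7)
(127 + U(-4)) + 266 = (127 + 7) + 266 = 134 + 266 = 400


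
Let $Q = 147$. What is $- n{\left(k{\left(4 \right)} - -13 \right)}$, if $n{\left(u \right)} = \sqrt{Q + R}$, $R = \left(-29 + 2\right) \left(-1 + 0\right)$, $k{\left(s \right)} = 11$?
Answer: $- \sqrt{174} \approx -13.191$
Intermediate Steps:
$R = 27$ ($R = \left(-27\right) \left(-1\right) = 27$)
$n{\left(u \right)} = \sqrt{174}$ ($n{\left(u \right)} = \sqrt{147 + 27} = \sqrt{174}$)
$- n{\left(k{\left(4 \right)} - -13 \right)} = - \sqrt{174}$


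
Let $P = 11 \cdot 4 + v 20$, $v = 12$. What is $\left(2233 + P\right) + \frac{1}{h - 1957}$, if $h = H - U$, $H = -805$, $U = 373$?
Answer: $\frac{7890794}{3135} \approx 2517.0$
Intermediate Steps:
$P = 284$ ($P = 11 \cdot 4 + 12 \cdot 20 = 44 + 240 = 284$)
$h = -1178$ ($h = -805 - 373 = -1178$)
$\left(2233 + P\right) + \frac{1}{h - 1957} = \left(2233 + 284\right) + \frac{1}{-1178 - 1957} = 2517 + \frac{1}{-1178 - 1957} = 2517 + \frac{1}{-3135} = 2517 - \frac{1}{3135} = \frac{7890794}{3135}$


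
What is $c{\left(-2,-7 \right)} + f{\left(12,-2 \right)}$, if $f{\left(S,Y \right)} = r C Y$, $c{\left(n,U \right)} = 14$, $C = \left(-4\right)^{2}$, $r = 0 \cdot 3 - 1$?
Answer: $46$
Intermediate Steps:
$r = -1$ ($r = 0 - 1 = -1$)
$C = 16$
$f{\left(S,Y \right)} = - 16 Y$ ($f{\left(S,Y \right)} = \left(-1\right) 16 Y = - 16 Y$)
$c{\left(-2,-7 \right)} + f{\left(12,-2 \right)} = 14 - -32 = 14 + 32 = 46$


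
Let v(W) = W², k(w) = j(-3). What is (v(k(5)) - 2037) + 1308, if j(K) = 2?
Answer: -725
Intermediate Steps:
k(w) = 2
(v(k(5)) - 2037) + 1308 = (2² - 2037) + 1308 = (4 - 2037) + 1308 = -2033 + 1308 = -725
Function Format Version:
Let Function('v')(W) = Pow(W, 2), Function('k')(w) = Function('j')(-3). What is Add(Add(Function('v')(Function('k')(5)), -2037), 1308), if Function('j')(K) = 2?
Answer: -725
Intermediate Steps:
Function('k')(w) = 2
Add(Add(Function('v')(Function('k')(5)), -2037), 1308) = Add(Add(Pow(2, 2), -2037), 1308) = Add(Add(4, -2037), 1308) = Add(-2033, 1308) = -725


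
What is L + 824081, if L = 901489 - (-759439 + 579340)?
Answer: 1905669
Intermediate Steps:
L = 1081588 (L = 901489 - 1*(-180099) = 901489 + 180099 = 1081588)
L + 824081 = 1081588 + 824081 = 1905669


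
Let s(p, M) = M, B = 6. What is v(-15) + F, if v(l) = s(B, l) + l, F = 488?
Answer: 458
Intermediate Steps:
v(l) = 2*l (v(l) = l + l = 2*l)
v(-15) + F = 2*(-15) + 488 = -30 + 488 = 458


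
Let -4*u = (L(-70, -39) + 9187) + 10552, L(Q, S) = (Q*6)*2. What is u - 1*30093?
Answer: -139271/4 ≈ -34818.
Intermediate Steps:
L(Q, S) = 12*Q (L(Q, S) = (6*Q)*2 = 12*Q)
u = -18899/4 (u = -((12*(-70) + 9187) + 10552)/4 = -((-840 + 9187) + 10552)/4 = -(8347 + 10552)/4 = -1/4*18899 = -18899/4 ≈ -4724.8)
u - 1*30093 = -18899/4 - 1*30093 = -18899/4 - 30093 = -139271/4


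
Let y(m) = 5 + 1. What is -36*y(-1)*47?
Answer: -10152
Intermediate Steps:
y(m) = 6
-36*y(-1)*47 = -36*6*47 = -216*47 = -10152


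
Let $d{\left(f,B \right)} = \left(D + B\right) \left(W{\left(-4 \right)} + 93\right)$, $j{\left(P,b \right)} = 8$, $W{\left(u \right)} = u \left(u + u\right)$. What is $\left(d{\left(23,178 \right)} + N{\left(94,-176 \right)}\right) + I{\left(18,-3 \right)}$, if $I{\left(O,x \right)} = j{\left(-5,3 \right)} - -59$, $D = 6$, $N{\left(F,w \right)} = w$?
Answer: $22891$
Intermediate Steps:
$W{\left(u \right)} = 2 u^{2}$ ($W{\left(u \right)} = u 2 u = 2 u^{2}$)
$d{\left(f,B \right)} = 750 + 125 B$ ($d{\left(f,B \right)} = \left(6 + B\right) \left(2 \left(-4\right)^{2} + 93\right) = \left(6 + B\right) \left(2 \cdot 16 + 93\right) = \left(6 + B\right) \left(32 + 93\right) = \left(6 + B\right) 125 = 750 + 125 B$)
$I{\left(O,x \right)} = 67$ ($I{\left(O,x \right)} = 8 - -59 = 8 + 59 = 67$)
$\left(d{\left(23,178 \right)} + N{\left(94,-176 \right)}\right) + I{\left(18,-3 \right)} = \left(\left(750 + 125 \cdot 178\right) - 176\right) + 67 = \left(\left(750 + 22250\right) - 176\right) + 67 = \left(23000 - 176\right) + 67 = 22824 + 67 = 22891$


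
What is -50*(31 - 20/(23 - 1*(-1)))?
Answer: -4525/3 ≈ -1508.3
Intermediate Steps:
-50*(31 - 20/(23 - 1*(-1))) = -50*(31 - 20/(23 + 1)) = -50*(31 - 20/24) = -50*(31 - 20*1/24) = -50*(31 - ⅚) = -50*181/6 = -4525/3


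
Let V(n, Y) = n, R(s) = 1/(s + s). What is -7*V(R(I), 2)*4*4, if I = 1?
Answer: -56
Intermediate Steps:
R(s) = 1/(2*s)
-7*V(R(I), 2)*4*4 = -7*((½)/1)*4*4 = -7*((½)*1)*4*4 = -7*(½)*4*4 = -14*4 = -7*8 = -56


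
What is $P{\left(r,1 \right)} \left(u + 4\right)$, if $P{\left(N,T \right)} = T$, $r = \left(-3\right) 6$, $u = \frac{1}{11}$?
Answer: $\frac{45}{11} \approx 4.0909$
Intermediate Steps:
$u = \frac{1}{11} \approx 0.090909$
$r = -18$
$P{\left(r,1 \right)} \left(u + 4\right) = 1 \left(\frac{1}{11} + 4\right) = 1 \cdot \frac{45}{11} = \frac{45}{11}$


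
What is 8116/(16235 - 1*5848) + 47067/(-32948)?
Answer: -221478961/342230876 ≈ -0.64716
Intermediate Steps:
8116/(16235 - 1*5848) + 47067/(-32948) = 8116/(16235 - 5848) + 47067*(-1/32948) = 8116/10387 - 47067/32948 = -221478961/342230876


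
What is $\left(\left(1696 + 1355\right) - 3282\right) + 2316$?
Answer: $2085$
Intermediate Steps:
$\left(\left(1696 + 1355\right) - 3282\right) + 2316 = \left(3051 - 3282\right) + 2316 = -231 + 2316 = 2085$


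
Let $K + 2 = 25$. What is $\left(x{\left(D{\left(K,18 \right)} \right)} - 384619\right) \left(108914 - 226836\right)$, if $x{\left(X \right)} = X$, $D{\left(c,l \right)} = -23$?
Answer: $45357753924$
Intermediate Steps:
$K = 23$ ($K = -2 + 25 = 23$)
$\left(x{\left(D{\left(K,18 \right)} \right)} - 384619\right) \left(108914 - 226836\right) = \left(-23 - 384619\right) \left(108914 - 226836\right) = \left(-384642\right) \left(-117922\right) = 45357753924$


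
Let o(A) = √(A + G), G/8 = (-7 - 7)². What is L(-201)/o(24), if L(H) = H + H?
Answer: -201*√398/398 ≈ -10.075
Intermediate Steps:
G = 1568 (G = 8*(-7 - 7)² = 8*(-14)² = 8*196 = 1568)
L(H) = 2*H
o(A) = √(1568 + A) (o(A) = √(A + 1568) = √(1568 + A))
L(-201)/o(24) = (2*(-201))/(√(1568 + 24)) = -402*√398/796 = -201*√398/398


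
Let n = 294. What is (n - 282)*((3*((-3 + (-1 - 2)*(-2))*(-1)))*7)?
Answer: -756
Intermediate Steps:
(n - 282)*((3*((-3 + (-1 - 2)*(-2))*(-1)))*7) = (294 - 282)*((3*((-3 + (-1 - 2)*(-2))*(-1)))*7) = 12*((3*((-3 - 3*(-2))*(-1)))*7) = 12*((3*((-3 + 6)*(-1)))*7) = 12*((3*(3*(-1)))*7) = 12*((3*(-3))*7) = 12*(-9*7) = 12*(-63) = -756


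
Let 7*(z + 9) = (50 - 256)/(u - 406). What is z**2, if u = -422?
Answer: 674908441/8398404 ≈ 80.362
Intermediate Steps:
z = -25979/2898 (z = -9 + ((50 - 256)/(-422 - 406))/7 = -9 + (-206/(-828))/7 = -9 + (-206*(-1/828))/7 = -9 + (1/7)*(103/414) = -9 + 103/2898 = -25979/2898 ≈ -8.9645)
z**2 = (-25979/2898)**2 = 674908441/8398404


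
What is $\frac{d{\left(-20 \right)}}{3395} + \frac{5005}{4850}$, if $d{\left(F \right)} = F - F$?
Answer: $\frac{1001}{970} \approx 1.032$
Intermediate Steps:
$d{\left(F \right)} = 0$
$\frac{d{\left(-20 \right)}}{3395} + \frac{5005}{4850} = \frac{0}{3395} + \frac{5005}{4850} = 0 \cdot \frac{1}{3395} + 5005 \cdot \frac{1}{4850} = 0 + \frac{1001}{970} = \frac{1001}{970}$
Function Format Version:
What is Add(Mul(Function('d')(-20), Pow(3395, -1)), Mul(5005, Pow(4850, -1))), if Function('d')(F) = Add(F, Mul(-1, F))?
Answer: Rational(1001, 970) ≈ 1.0320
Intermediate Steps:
Function('d')(F) = 0
Add(Mul(Function('d')(-20), Pow(3395, -1)), Mul(5005, Pow(4850, -1))) = Add(Mul(0, Pow(3395, -1)), Mul(5005, Pow(4850, -1))) = Add(Mul(0, Rational(1, 3395)), Mul(5005, Rational(1, 4850))) = Add(0, Rational(1001, 970)) = Rational(1001, 970)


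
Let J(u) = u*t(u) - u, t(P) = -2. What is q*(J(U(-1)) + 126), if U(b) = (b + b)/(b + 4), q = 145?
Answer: 18560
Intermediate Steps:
U(b) = 2*b/(4 + b) (U(b) = (2*b)/(4 + b) = 2*b/(4 + b))
J(u) = -3*u (J(u) = u*(-2) - u = -2*u - u = -3*u)
q*(J(U(-1)) + 126) = 145*(-6*(-1)/(4 - 1) + 126) = 145*(-6*(-1)/3 + 126) = 145*(-3*(-⅔) + 126) = 145*(2 + 126) = 145*128 = 18560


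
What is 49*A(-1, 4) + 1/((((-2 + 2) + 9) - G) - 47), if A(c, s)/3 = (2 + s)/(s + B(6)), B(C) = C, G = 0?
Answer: 16753/190 ≈ 88.174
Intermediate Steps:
A(c, s) = 3*(2 + s)/(6 + s) (A(c, s) = 3*((2 + s)/(s + 6)) = 3*((2 + s)/(6 + s)) = 3*(2 + s)/(6 + s))
49*A(-1, 4) + 1/((((-2 + 2) + 9) - G) - 47) = 49*(3*(2 + 4)/(6 + 4)) + 1/((((-2 + 2) + 9) - 1*0) - 47) = 49*(3*6/10) + 1/(((0 + 9) + 0) - 47) = 49*(3*(⅒)*6) + 1/((9 + 0) - 47) = 49*(9/5) + 1/(9 - 47) = 441/5 + 1/(-38) = 441/5 - 1/38 = 16753/190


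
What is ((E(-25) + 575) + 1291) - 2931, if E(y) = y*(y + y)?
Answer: 185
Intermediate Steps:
E(y) = 2*y**2 (E(y) = y*(2*y) = 2*y**2)
((E(-25) + 575) + 1291) - 2931 = ((2*(-25)**2 + 575) + 1291) - 2931 = ((2*625 + 575) + 1291) - 2931 = ((1250 + 575) + 1291) - 2931 = (1825 + 1291) - 2931 = 3116 - 2931 = 185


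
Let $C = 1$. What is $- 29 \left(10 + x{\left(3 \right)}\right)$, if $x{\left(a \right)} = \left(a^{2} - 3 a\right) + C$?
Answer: $-319$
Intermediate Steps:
$x{\left(a \right)} = 1 + a^{2} - 3 a$ ($x{\left(a \right)} = \left(a^{2} - 3 a\right) + 1 = 1 + a^{2} - 3 a$)
$- 29 \left(10 + x{\left(3 \right)}\right) = - 29 \left(10 + \left(1 + 3^{2} - 9\right)\right) = - 29 \left(10 + \left(1 + 9 - 9\right)\right) = - 29 \left(10 + 1\right) = \left(-29\right) 11 = -319$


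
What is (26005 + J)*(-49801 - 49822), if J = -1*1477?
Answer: -2443552944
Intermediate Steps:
J = -1477
(26005 + J)*(-49801 - 49822) = (26005 - 1477)*(-49801 - 49822) = 24528*(-99623) = -2443552944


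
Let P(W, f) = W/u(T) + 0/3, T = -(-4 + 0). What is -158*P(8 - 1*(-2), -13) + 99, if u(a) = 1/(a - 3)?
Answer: -1481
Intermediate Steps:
T = 4 (T = -1*(-4) = 4)
u(a) = 1/(-3 + a)
P(W, f) = W (P(W, f) = W/(1/(-3 + 4)) + 0/3 = W/(1/1) + 0*(⅓) = W/1 + 0 = W*1 + 0 = W + 0 = W)
-158*P(8 - 1*(-2), -13) + 99 = -158*(8 - 1*(-2)) + 99 = -158*(8 + 2) + 99 = -158*10 + 99 = -1580 + 99 = -1481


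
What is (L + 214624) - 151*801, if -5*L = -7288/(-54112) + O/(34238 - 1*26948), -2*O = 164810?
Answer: 2309542281563/24654780 ≈ 93675.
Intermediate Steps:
O = -82405 (O = -½*164810 = -82405)
L = 55074623/24654780 (L = -(-7288/(-54112) - 82405/(34238 - 1*26948))/5 = -(-7288*(-1/54112) - 82405/(34238 - 26948))/5 = -(911/6764 - 82405/7290)/5 = -(911/6764 - 82405*1/7290)/5 = -(911/6764 - 16481/1458)/5 = -⅕*(-55074623/4930956) = 55074623/24654780 ≈ 2.2338)
(L + 214624) - 151*801 = (55074623/24654780 + 214624) - 151*801 = 5291562577343/24654780 - 120951 = 2309542281563/24654780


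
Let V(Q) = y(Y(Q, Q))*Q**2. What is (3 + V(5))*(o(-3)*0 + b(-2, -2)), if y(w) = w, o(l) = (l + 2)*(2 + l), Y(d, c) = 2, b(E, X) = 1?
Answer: 53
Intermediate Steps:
o(l) = (2 + l)**2 (o(l) = (2 + l)*(2 + l) = (2 + l)**2)
V(Q) = 2*Q**2
(3 + V(5))*(o(-3)*0 + b(-2, -2)) = (3 + 2*5**2)*((2 - 3)**2*0 + 1) = (3 + 2*25)*((-1)**2*0 + 1) = (3 + 50)*(1*0 + 1) = 53*(0 + 1) = 53*1 = 53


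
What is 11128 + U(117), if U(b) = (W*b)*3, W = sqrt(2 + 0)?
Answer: 11128 + 351*sqrt(2) ≈ 11624.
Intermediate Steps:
W = sqrt(2) ≈ 1.4142
U(b) = 3*b*sqrt(2) (U(b) = (sqrt(2)*b)*3 = (b*sqrt(2))*3 = 3*b*sqrt(2))
11128 + U(117) = 11128 + 3*117*sqrt(2) = 11128 + 351*sqrt(2)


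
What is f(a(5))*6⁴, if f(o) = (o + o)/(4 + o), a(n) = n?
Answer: 1440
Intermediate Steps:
f(o) = 2*o/(4 + o) (f(o) = (2*o)/(4 + o) = 2*o/(4 + o))
f(a(5))*6⁴ = (2*5/(4 + 5))*6⁴ = (2*5/9)*1296 = (2*5*(⅑))*1296 = (10/9)*1296 = 1440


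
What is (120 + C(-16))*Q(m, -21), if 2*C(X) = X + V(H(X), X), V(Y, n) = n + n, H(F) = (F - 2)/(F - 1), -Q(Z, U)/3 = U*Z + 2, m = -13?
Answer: -79200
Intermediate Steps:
Q(Z, U) = -6 - 3*U*Z (Q(Z, U) = -3*(U*Z + 2) = -3*(2 + U*Z) = -6 - 3*U*Z)
H(F) = (-2 + F)/(-1 + F)
V(Y, n) = 2*n
C(X) = 3*X/2 (C(X) = (X + 2*X)/2 = (3*X)/2 = 3*X/2)
(120 + C(-16))*Q(m, -21) = (120 + (3/2)*(-16))*(-6 - 3*(-21)*(-13)) = (120 - 24)*(-6 - 819) = 96*(-825) = -79200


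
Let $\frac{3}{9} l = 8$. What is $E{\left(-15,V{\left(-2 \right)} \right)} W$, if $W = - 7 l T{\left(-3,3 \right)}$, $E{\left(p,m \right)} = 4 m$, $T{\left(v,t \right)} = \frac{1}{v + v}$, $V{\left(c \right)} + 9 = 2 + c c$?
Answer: $-336$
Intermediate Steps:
$l = 24$ ($l = 3 \cdot 8 = 24$)
$V{\left(c \right)} = -7 + c^{2}$ ($V{\left(c \right)} = -9 + \left(2 + c c\right) = -9 + \left(2 + c^{2}\right) = -7 + c^{2}$)
$T{\left(v,t \right)} = \frac{1}{2 v}$
$W = 28$ ($W = \left(-7\right) 24 \frac{1}{2 \left(-3\right)} = - 168 \cdot \frac{1}{2} \left(- \frac{1}{3}\right) = \left(-168\right) \left(- \frac{1}{6}\right) = 28$)
$E{\left(-15,V{\left(-2 \right)} \right)} W = 4 \left(-7 + \left(-2\right)^{2}\right) 28 = 4 \left(-7 + 4\right) 28 = 4 \left(-3\right) 28 = \left(-12\right) 28 = -336$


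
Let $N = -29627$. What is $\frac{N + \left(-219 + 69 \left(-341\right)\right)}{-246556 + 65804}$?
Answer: $\frac{53375}{180752} \approx 0.29529$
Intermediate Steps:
$\frac{N + \left(-219 + 69 \left(-341\right)\right)}{-246556 + 65804} = \frac{-29627 + \left(-219 + 69 \left(-341\right)\right)}{-246556 + 65804} = \frac{-29627 - 23748}{-180752} = \left(-29627 - 23748\right) \left(- \frac{1}{180752}\right) = \left(-53375\right) \left(- \frac{1}{180752}\right) = \frac{53375}{180752}$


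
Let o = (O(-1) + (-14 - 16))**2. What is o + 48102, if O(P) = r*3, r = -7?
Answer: 50703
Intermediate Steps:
O(P) = -21 (O(P) = -7*3 = -21)
o = 2601 (o = (-21 + (-14 - 16))**2 = (-21 - 30)**2 = (-51)**2 = 2601)
o + 48102 = 2601 + 48102 = 50703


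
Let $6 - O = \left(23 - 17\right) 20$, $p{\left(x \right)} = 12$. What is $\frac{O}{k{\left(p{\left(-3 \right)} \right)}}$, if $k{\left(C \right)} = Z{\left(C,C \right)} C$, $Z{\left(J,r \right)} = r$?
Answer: $- \frac{19}{24} \approx -0.79167$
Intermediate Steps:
$O = -114$ ($O = 6 - \left(23 - 17\right) 20 = 6 - 6 \cdot 20 = 6 - 120 = -114$)
$k{\left(C \right)} = C^{2}$ ($k{\left(C \right)} = C C = C^{2}$)
$\frac{O}{k{\left(p{\left(-3 \right)} \right)}} = - \frac{114}{12^{2}} = - \frac{114}{144} = \left(-114\right) \frac{1}{144} = - \frac{19}{24}$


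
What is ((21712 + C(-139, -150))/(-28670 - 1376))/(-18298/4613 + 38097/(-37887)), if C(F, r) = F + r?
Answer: 178293153153/1243328928962 ≈ 0.14340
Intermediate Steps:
((21712 + C(-139, -150))/(-28670 - 1376))/(-18298/4613 + 38097/(-37887)) = ((21712 + (-139 - 150))/(-28670 - 1376))/(-18298/4613 + 38097/(-37887)) = ((21712 - 289)/(-30046))/(-18298*1/4613 + 38097*(-1/37887)) = (21423*(-1/30046))/(-2614/659 - 12699/12629) = -21423/(30046*(-41380847/8322511)) = -21423/30046*(-8322511/41380847) = 178293153153/1243328928962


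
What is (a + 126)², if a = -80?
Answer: 2116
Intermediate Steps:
(a + 126)² = (-80 + 126)² = 46² = 2116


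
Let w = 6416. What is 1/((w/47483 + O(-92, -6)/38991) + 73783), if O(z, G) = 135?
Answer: 617136551/45534271667920 ≈ 1.3553e-5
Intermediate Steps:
1/((w/47483 + O(-92, -6)/38991) + 73783) = 1/((6416/47483 + 135/38991) + 73783) = 1/((6416*(1/47483) + 135*(1/38991)) + 73783) = 1/((6416/47483 + 45/12997) + 73783) = 1/(85525487/617136551 + 73783) = 1/(45534271667920/617136551) = 617136551/45534271667920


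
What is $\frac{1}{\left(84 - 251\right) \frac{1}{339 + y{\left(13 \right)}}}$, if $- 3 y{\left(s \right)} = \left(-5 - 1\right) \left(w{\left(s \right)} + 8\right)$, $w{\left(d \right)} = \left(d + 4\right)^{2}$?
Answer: $- \frac{933}{167} \approx -5.5868$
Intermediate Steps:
$w{\left(d \right)} = \left(4 + d\right)^{2}$
$y{\left(s \right)} = 16 + 2 \left(4 + s\right)^{2}$ ($y{\left(s \right)} = - \frac{\left(-5 - 1\right) \left(\left(4 + s\right)^{2} + 8\right)}{3} = - \frac{\left(-6\right) \left(8 + \left(4 + s\right)^{2}\right)}{3} = - \frac{-48 - 6 \left(4 + s\right)^{2}}{3} = 16 + 2 \left(4 + s\right)^{2}$)
$\frac{1}{\left(84 - 251\right) \frac{1}{339 + y{\left(13 \right)}}} = \frac{1}{\left(84 - 251\right) \frac{1}{339 + \left(16 + 2 \left(4 + 13\right)^{2}\right)}} = \frac{1}{\left(-167\right) \frac{1}{339 + \left(16 + 2 \cdot 17^{2}\right)}} = \frac{1}{\left(-167\right) \frac{1}{339 + \left(16 + 2 \cdot 289\right)}} = \frac{1}{\left(-167\right) \frac{1}{339 + \left(16 + 578\right)}} = \frac{1}{\left(-167\right) \frac{1}{339 + 594}} = \frac{1}{\left(-167\right) \frac{1}{933}} = \frac{1}{- \frac{167}{933}} = - \frac{933}{167}$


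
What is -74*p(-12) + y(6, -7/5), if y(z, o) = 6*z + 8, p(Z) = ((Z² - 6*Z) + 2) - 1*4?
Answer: -15792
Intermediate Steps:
p(Z) = -2 + Z² - 6*Z (p(Z) = (2 + Z² - 6*Z) - 4 = -2 + Z² - 6*Z)
y(z, o) = 8 + 6*z
-74*p(-12) + y(6, -7/5) = -74*(-2 + (-12)² - 6*(-12)) + (8 + 6*6) = -74*(-2 + 144 + 72) + (8 + 36) = -74*214 + 44 = -15836 + 44 = -15792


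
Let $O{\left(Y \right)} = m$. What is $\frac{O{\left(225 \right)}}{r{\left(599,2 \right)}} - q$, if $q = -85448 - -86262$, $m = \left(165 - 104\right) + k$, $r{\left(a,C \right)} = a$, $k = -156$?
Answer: $- \frac{487681}{599} \approx -814.16$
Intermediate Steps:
$m = -95$ ($m = \left(165 - 104\right) - 156 = 61 - 156 = -95$)
$O{\left(Y \right)} = -95$
$q = 814$ ($q = -85448 + 86262 = 814$)
$\frac{O{\left(225 \right)}}{r{\left(599,2 \right)}} - q = - \frac{95}{599} - 814 = - \frac{487681}{599}$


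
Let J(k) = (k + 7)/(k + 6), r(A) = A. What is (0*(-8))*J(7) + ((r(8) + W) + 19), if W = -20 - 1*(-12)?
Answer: 19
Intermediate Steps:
W = -8 (W = -20 + 12 = -8)
J(k) = (7 + k)/(6 + k)
(0*(-8))*J(7) + ((r(8) + W) + 19) = (0*(-8))*((7 + 7)/(6 + 7)) + ((8 - 8) + 19) = 0*(14/13) + (0 + 19) = 0*((1/13)*14) + 19 = 0*(14/13) + 19 = 0 + 19 = 19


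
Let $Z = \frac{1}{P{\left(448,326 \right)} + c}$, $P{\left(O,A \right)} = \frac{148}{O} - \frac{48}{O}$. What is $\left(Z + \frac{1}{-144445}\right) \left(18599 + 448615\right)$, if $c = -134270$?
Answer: $- \frac{2916915584154}{434438993135} \approx -6.7142$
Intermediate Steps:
$P{\left(O,A \right)} = \frac{100}{O}$
$Z = - \frac{112}{15038215}$ ($Z = \frac{1}{\frac{100}{448} - 134270} = \frac{1}{100 \cdot \frac{1}{448} - 134270} = \frac{1}{\frac{25}{112} - 134270} = \frac{1}{- \frac{15038215}{112}} = - \frac{112}{15038215} \approx -7.4477 \cdot 10^{-6}$)
$\left(Z + \frac{1}{-144445}\right) \left(18599 + 448615\right) = \left(- \frac{112}{15038215} + \frac{1}{-144445}\right) \left(18599 + 448615\right) = \left(- \frac{112}{15038215} - \frac{1}{144445}\right) 467214 = \left(- \frac{6243211}{434438993135}\right) 467214 = - \frac{2916915584154}{434438993135}$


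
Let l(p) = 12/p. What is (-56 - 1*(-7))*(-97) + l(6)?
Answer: 4755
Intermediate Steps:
(-56 - 1*(-7))*(-97) + l(6) = (-56 - 1*(-7))*(-97) + 12/6 = (-56 + 7)*(-97) + 12*(1/6) = -49*(-97) + 2 = 4753 + 2 = 4755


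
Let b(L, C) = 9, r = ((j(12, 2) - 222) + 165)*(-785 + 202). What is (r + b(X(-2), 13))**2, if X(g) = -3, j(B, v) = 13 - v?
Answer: 719687929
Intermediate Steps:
r = 26818 (r = (((13 - 1*2) - 222) + 165)*(-785 + 202) = (((13 - 2) - 222) + 165)*(-583) = ((11 - 222) + 165)*(-583) = (-211 + 165)*(-583) = -46*(-583) = 26818)
(r + b(X(-2), 13))**2 = (26818 + 9)**2 = 26827**2 = 719687929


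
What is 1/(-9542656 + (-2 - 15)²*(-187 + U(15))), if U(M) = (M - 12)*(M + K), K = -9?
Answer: -1/9591497 ≈ -1.0426e-7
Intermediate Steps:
U(M) = (-12 + M)*(-9 + M) (U(M) = (M - 12)*(M - 9) = (-12 + M)*(-9 + M))
1/(-9542656 + (-2 - 15)²*(-187 + U(15))) = 1/(-9542656 + (-2 - 15)²*(-187 + (108 + 15² - 21*15))) = 1/(-9542656 + (-17)²*(-187 + (108 + 225 - 315))) = 1/(-9542656 + 289*(-187 + 18)) = 1/(-9542656 + 289*(-169)) = 1/(-9542656 - 48841) = 1/(-9591497) = -1/9591497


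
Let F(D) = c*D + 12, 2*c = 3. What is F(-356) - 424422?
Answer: -424944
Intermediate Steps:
c = 3/2 (c = (1/2)*3 = 3/2 ≈ 1.5000)
F(D) = 12 + 3*D/2 (F(D) = 3*D/2 + 12 = 12 + 3*D/2)
F(-356) - 424422 = (12 + (3/2)*(-356)) - 424422 = (12 - 534) - 424422 = -522 - 424422 = -424944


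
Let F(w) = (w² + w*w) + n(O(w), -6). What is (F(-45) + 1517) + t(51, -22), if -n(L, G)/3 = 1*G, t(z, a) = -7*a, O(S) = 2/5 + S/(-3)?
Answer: 5739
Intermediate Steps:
O(S) = ⅖ - S/3 (O(S) = 2*(⅕) + S*(-⅓) = ⅖ - S/3)
n(L, G) = -3*G
F(w) = 18 + 2*w² (F(w) = (w² + w*w) - 3*(-6) = (w² + w²) + 18 = 2*w² + 18 = 18 + 2*w²)
(F(-45) + 1517) + t(51, -22) = ((18 + 2*(-45)²) + 1517) - 7*(-22) = ((18 + 2*2025) + 1517) + 154 = ((18 + 4050) + 1517) + 154 = (4068 + 1517) + 154 = 5585 + 154 = 5739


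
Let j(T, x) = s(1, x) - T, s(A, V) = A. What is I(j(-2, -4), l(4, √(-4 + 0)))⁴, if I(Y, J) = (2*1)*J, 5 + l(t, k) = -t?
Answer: 104976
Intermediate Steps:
j(T, x) = 1 - T
l(t, k) = -5 - t
I(Y, J) = 2*J
I(j(-2, -4), l(4, √(-4 + 0)))⁴ = (2*(-5 - 1*4))⁴ = (2*(-5 - 4))⁴ = (2*(-9))⁴ = (-18)⁴ = 104976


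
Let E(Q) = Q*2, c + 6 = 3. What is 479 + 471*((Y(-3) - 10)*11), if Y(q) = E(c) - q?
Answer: -66874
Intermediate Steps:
c = -3 (c = -6 + 3 = -3)
E(Q) = 2*Q
Y(q) = -6 - q (Y(q) = 2*(-3) - q = -6 - q)
479 + 471*((Y(-3) - 10)*11) = 479 + 471*(((-6 - 1*(-3)) - 10)*11) = 479 + 471*(((-6 + 3) - 10)*11) = 479 + 471*((-3 - 10)*11) = 479 + 471*(-13*11) = 479 + 471*(-143) = 479 - 67353 = -66874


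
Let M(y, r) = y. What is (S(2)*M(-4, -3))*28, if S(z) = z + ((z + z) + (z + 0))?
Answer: -896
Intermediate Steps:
S(z) = 4*z (S(z) = z + (2*z + z) = z + 3*z = 4*z)
(S(2)*M(-4, -3))*28 = ((4*2)*(-4))*28 = (8*(-4))*28 = -32*28 = -896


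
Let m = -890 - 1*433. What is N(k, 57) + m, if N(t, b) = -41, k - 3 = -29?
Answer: -1364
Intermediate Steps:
k = -26 (k = 3 - 29 = -26)
m = -1323 (m = -890 - 433 = -1323)
N(k, 57) + m = -41 - 1323 = -1364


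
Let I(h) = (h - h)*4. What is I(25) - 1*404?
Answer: -404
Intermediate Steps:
I(h) = 0 (I(h) = 0*4 = 0)
I(25) - 1*404 = 0 - 1*404 = 0 - 404 = -404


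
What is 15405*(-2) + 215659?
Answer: 184849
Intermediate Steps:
15405*(-2) + 215659 = -30810 + 215659 = 184849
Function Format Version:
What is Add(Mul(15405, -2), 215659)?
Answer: 184849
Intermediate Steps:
Add(Mul(15405, -2), 215659) = Add(-30810, 215659) = 184849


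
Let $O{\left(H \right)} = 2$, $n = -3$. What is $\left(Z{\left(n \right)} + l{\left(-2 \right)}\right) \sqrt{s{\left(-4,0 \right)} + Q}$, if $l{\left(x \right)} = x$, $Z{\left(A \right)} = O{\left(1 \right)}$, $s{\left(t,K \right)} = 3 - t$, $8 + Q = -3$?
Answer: $0$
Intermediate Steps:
$Q = -11$ ($Q = -8 - 3 = -11$)
$Z{\left(A \right)} = 2$
$\left(Z{\left(n \right)} + l{\left(-2 \right)}\right) \sqrt{s{\left(-4,0 \right)} + Q} = \left(2 - 2\right) \sqrt{\left(3 - -4\right) - 11} = 0 \sqrt{\left(3 + 4\right) - 11} = 0 \sqrt{7 - 11} = 0 \sqrt{-4} = 0 \cdot 2 i = 0$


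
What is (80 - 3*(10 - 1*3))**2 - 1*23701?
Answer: -20220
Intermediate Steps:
(80 - 3*(10 - 1*3))**2 - 1*23701 = (80 - 3*(10 - 3))**2 - 23701 = (80 - 3*7)**2 - 23701 = (80 - 21)**2 - 23701 = 59**2 - 23701 = 3481 - 23701 = -20220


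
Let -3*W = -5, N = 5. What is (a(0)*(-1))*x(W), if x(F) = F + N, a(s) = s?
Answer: 0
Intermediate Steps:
W = 5/3 (W = -1/3*(-5) = 5/3 ≈ 1.6667)
x(F) = 5 + F (x(F) = F + 5 = 5 + F)
(a(0)*(-1))*x(W) = (0*(-1))*(5 + 5/3) = 0*(20/3) = 0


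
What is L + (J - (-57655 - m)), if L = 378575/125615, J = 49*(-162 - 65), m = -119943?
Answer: -1844228838/25123 ≈ -73408.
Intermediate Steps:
J = -11123 (J = 49*(-227) = -11123)
L = 75715/25123 (L = 378575*(1/125615) = 75715/25123 ≈ 3.0138)
L + (J - (-57655 - m)) = 75715/25123 + (-11123 - (-57655 - 1*(-119943))) = 75715/25123 + (-11123 - (-57655 + 119943)) = 75715/25123 + (-11123 - 1*62288) = 75715/25123 + (-11123 - 62288) = 75715/25123 - 73411 = -1844228838/25123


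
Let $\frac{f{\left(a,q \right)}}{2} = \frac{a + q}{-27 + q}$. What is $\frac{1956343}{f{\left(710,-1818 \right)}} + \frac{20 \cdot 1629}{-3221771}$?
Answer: $\frac{11628830397473505}{7139444536} \approx 1.6288 \cdot 10^{6}$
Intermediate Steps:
$f{\left(a,q \right)} = \frac{2 \left(a + q\right)}{-27 + q}$ ($f{\left(a,q \right)} = 2 \frac{a + q}{-27 + q} = \frac{2 \left(a + q\right)}{-27 + q}$)
$\frac{1956343}{f{\left(710,-1818 \right)}} + \frac{20 \cdot 1629}{-3221771} = \frac{1956343}{2 \frac{1}{-27 - 1818} \left(710 - 1818\right)} + \frac{20 \cdot 1629}{-3221771} = \frac{1956343}{2 \frac{1}{-1845} \left(-1108\right)} + 32580 \left(- \frac{1}{3221771}\right) = \frac{1956343}{2 \left(- \frac{1}{1845}\right) \left(-1108\right)} - \frac{32580}{3221771} = \frac{1956343}{\frac{2216}{1845}} - \frac{32580}{3221771} = 1956343 \cdot \frac{1845}{2216} - \frac{32580}{3221771} = \frac{3609452835}{2216} - \frac{32580}{3221771} = \frac{11628830397473505}{7139444536}$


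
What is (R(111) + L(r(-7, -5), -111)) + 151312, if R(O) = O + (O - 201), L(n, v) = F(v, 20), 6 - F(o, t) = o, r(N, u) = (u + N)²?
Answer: 151450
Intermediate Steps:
r(N, u) = (N + u)²
F(o, t) = 6 - o
L(n, v) = 6 - v
R(O) = -201 + 2*O (R(O) = O + (-201 + O) = -201 + 2*O)
(R(111) + L(r(-7, -5), -111)) + 151312 = ((-201 + 2*111) + (6 - 1*(-111))) + 151312 = ((-201 + 222) + (6 + 111)) + 151312 = (21 + 117) + 151312 = 138 + 151312 = 151450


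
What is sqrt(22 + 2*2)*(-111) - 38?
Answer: -38 - 111*sqrt(26) ≈ -603.99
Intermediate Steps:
sqrt(22 + 2*2)*(-111) - 38 = sqrt(22 + 4)*(-111) - 38 = sqrt(26)*(-111) - 38 = -111*sqrt(26) - 38 = -38 - 111*sqrt(26)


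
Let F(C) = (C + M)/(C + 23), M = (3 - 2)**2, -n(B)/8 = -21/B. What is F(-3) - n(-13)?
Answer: 1667/130 ≈ 12.823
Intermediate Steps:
n(B) = 168/B (n(B) = -(-168)/B = 168/B)
M = 1 (M = 1**2 = 1)
F(C) = (1 + C)/(23 + C) (F(C) = (C + 1)/(C + 23) = (1 + C)/(23 + C))
F(-3) - n(-13) = (1 - 3)/(23 - 3) - 168/(-13) = -2/20 - 168*(-1)/13 = (1/20)*(-2) - 1*(-168/13) = -1/10 + 168/13 = 1667/130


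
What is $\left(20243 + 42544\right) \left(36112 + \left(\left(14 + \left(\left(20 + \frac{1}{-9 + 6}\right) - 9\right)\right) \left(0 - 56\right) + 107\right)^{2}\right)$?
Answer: $\frac{312686313073}{3} \approx 1.0423 \cdot 10^{11}$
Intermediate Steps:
$\left(20243 + 42544\right) \left(36112 + \left(\left(14 + \left(\left(20 + \frac{1}{-9 + 6}\right) - 9\right)\right) \left(0 - 56\right) + 107\right)^{2}\right) = 62787 \left(36112 + \left(\left(14 + \left(\left(20 + \frac{1}{-3}\right) - 9\right)\right) \left(-56\right) + 107\right)^{2}\right) = 62787 \left(36112 + \left(\left(14 + \left(\left(20 - \frac{1}{3}\right) - 9\right)\right) \left(-56\right) + 107\right)^{2}\right) = 62787 \left(36112 + \left(\left(14 + \left(\frac{59}{3} - 9\right)\right) \left(-56\right) + 107\right)^{2}\right) = 62787 \left(36112 + \left(\left(14 + \frac{32}{3}\right) \left(-56\right) + 107\right)^{2}\right) = 62787 \left(36112 + \left(\frac{74}{3} \left(-56\right) + 107\right)^{2}\right) = 62787 \left(36112 + \left(- \frac{4144}{3} + 107\right)^{2}\right) = 62787 \left(36112 + \left(- \frac{3823}{3}\right)^{2}\right) = 62787 \left(36112 + \frac{14615329}{9}\right) = 62787 \cdot \frac{14940337}{9} = \frac{312686313073}{3}$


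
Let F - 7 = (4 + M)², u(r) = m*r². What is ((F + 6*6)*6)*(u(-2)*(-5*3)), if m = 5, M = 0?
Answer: -106200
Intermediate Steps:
u(r) = 5*r²
F = 23 (F = 7 + (4 + 0)² = 7 + 4² = 7 + 16 = 23)
((F + 6*6)*6)*(u(-2)*(-5*3)) = ((23 + 6*6)*6)*((5*(-2)²)*(-5*3)) = ((23 + 36)*6)*((5*4)*(-15)) = (59*6)*(20*(-15)) = 354*(-300) = -106200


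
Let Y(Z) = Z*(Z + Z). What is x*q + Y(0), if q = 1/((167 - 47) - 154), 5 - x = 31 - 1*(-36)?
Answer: 31/17 ≈ 1.8235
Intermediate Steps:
x = -62 (x = 5 - (31 - 1*(-36)) = 5 - (31 + 36) = 5 - 1*67 = 5 - 67 = -62)
Y(Z) = 2*Z² (Y(Z) = Z*(2*Z) = 2*Z²)
q = -1/34 (q = 1/(120 - 154) = 1/(-34) = -1/34 ≈ -0.029412)
x*q + Y(0) = -62*(-1/34) + 2*0² = 31/17 + 2*0 = 31/17 + 0 = 31/17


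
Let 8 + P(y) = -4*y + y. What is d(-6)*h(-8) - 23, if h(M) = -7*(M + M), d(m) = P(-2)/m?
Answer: 43/3 ≈ 14.333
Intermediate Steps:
P(y) = -8 - 3*y (P(y) = -8 + (-4*y + y) = -8 - 3*y)
d(m) = -2/m (d(m) = (-8 - 3*(-2))/m = (-8 + 6)/m = -2/m)
h(M) = -14*M
d(-6)*h(-8) - 23 = (-2/(-6))*(-14*(-8)) - 23 = -2*(-⅙)*112 - 23 = (⅓)*112 - 23 = 112/3 - 23 = 43/3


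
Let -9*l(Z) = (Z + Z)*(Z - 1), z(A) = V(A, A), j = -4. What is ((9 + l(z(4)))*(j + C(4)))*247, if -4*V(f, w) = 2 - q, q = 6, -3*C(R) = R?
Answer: -11856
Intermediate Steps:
C(R) = -R/3
V(f, w) = 1 (V(f, w) = -(2 - 1*6)/4 = -(2 - 6)/4 = -1/4*(-4) = 1)
z(A) = 1
l(Z) = -2*Z*(-1 + Z)/9 (l(Z) = -(Z + Z)*(Z - 1)/9 = -2*Z*(-1 + Z)/9)
((9 + l(z(4)))*(j + C(4)))*247 = ((9 + (2/9)*1*(1 - 1*1))*(-4 - 1/3*4))*247 = ((9 + (2/9)*1*(1 - 1))*(-4 - 4/3))*247 = ((9 + (2/9)*1*0)*(-16/3))*247 = ((9 + 0)*(-16/3))*247 = (9*(-16/3))*247 = -48*247 = -11856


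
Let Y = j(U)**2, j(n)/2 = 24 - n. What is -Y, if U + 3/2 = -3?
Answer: -3249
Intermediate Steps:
U = -9/2 (U = -3/2 - 3 = -9/2 ≈ -4.5000)
j(n) = 48 - 2*n (j(n) = 2*(24 - n) = 48 - 2*n)
Y = 3249 (Y = (48 - 2*(-9/2))**2 = (48 + 9)**2 = 57**2 = 3249)
-Y = -1*3249 = -3249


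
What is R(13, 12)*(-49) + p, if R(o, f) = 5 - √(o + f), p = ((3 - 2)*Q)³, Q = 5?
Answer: 125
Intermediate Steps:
p = 125 (p = ((3 - 2)*5)³ = (1*5)³ = 5³ = 125)
R(o, f) = 5 - √(f + o)
R(13, 12)*(-49) + p = (5 - √(12 + 13))*(-49) + 125 = (5 - √25)*(-49) + 125 = (5 - 1*5)*(-49) + 125 = (5 - 5)*(-49) + 125 = 0*(-49) + 125 = 0 + 125 = 125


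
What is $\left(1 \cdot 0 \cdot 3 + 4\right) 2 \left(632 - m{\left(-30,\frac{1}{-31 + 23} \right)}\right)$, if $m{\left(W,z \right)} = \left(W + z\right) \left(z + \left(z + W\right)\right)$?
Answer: $- \frac{8937}{4} \approx -2234.3$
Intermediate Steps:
$m{\left(W,z \right)} = \left(W + z\right) \left(W + 2 z\right)$ ($m{\left(W,z \right)} = \left(W + z\right) \left(z + \left(W + z\right)\right) = \left(W + z\right) \left(W + 2 z\right)$)
$\left(1 \cdot 0 \cdot 3 + 4\right) 2 \left(632 - m{\left(-30,\frac{1}{-31 + 23} \right)}\right) = \left(1 \cdot 0 \cdot 3 + 4\right) 2 \left(632 - \left(\left(-30\right)^{2} + 2 \left(\frac{1}{-31 + 23}\right)^{2} + 3 \left(-30\right) \frac{1}{-31 + 23}\right)\right) = \left(0 \cdot 3 + 4\right) 2 \left(632 - \left(900 + 2 \left(\frac{1}{-8}\right)^{2} + 3 \left(-30\right) \frac{1}{-8}\right)\right) = \left(0 + 4\right) 2 \left(632 - \left(900 + 2 \left(- \frac{1}{8}\right)^{2} + 3 \left(-30\right) \left(- \frac{1}{8}\right)\right)\right) = 4 \cdot 2 \left(632 - \left(900 + 2 \cdot \frac{1}{64} + \frac{45}{4}\right)\right) = 8 \left(632 - \left(900 + \frac{1}{32} + \frac{45}{4}\right)\right) = 8 \left(632 - \frac{29161}{32}\right) = 8 \left(- \frac{8937}{32}\right) = - \frac{8937}{4}$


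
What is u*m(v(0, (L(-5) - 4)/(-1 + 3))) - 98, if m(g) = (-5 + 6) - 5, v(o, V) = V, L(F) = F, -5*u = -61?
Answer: -734/5 ≈ -146.80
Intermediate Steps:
u = 61/5 (u = -⅕*(-61) = 61/5 ≈ 12.200)
m(g) = -4 (m(g) = 1 - 5 = -4)
u*m(v(0, (L(-5) - 4)/(-1 + 3))) - 98 = (61/5)*(-4) - 98 = -244/5 - 98 = -734/5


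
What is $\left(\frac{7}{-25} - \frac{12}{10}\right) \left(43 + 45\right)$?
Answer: $- \frac{3256}{25} \approx -130.24$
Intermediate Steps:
$\left(\frac{7}{-25} - \frac{12}{10}\right) \left(43 + 45\right) = \left(7 \left(- \frac{1}{25}\right) - \frac{6}{5}\right) 88 = \left(- \frac{7}{25} - \frac{6}{5}\right) 88 = \left(- \frac{37}{25}\right) 88 = - \frac{3256}{25}$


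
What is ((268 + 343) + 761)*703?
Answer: 964516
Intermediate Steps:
((268 + 343) + 761)*703 = (611 + 761)*703 = 1372*703 = 964516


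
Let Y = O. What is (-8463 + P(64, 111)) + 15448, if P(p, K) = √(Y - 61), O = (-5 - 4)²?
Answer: 6985 + 2*√5 ≈ 6989.5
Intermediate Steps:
O = 81 (O = (-9)² = 81)
Y = 81
P(p, K) = 2*√5 (P(p, K) = √(81 - 61) = √20 = 2*√5)
(-8463 + P(64, 111)) + 15448 = (-8463 + 2*√5) + 15448 = 6985 + 2*√5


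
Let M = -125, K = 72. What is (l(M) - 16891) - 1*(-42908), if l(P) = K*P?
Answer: 17017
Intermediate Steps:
l(P) = 72*P
(l(M) - 16891) - 1*(-42908) = (72*(-125) - 16891) - 1*(-42908) = (-9000 - 16891) + 42908 = -25891 + 42908 = 17017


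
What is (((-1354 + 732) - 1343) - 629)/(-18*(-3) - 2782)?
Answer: 1297/1364 ≈ 0.95088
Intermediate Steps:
(((-1354 + 732) - 1343) - 629)/(-18*(-3) - 2782) = ((-622 - 1343) - 629)/(54 - 2782) = (-1965 - 629)/(-2728) = -2594*(-1/2728) = 1297/1364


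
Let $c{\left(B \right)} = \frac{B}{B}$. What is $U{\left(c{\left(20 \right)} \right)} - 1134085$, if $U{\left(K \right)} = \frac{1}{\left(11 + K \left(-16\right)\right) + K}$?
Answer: $- \frac{4536341}{4} \approx -1.1341 \cdot 10^{6}$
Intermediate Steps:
$c{\left(B \right)} = 1$
$U{\left(K \right)} = \frac{1}{11 - 15 K}$ ($U{\left(K \right)} = \frac{1}{\left(11 - 16 K\right) + K} = \frac{1}{11 - 15 K}$)
$U{\left(c{\left(20 \right)} \right)} - 1134085 = - \frac{1}{-11 + 15 \cdot 1} - 1134085 = - \frac{1}{-11 + 15} - 1134085 = - \frac{1}{4} - 1134085 = - \frac{4536341}{4}$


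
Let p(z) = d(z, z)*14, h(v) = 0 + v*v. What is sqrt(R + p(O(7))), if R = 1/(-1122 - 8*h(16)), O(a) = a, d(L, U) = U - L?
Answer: I*sqrt(3170)/3170 ≈ 0.017761*I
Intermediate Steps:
h(v) = v**2 (h(v) = 0 + v**2 = v**2)
R = -1/3170 (R = 1/(-1122 - 8*16**2) = 1/(-1122 - 8*256) = 1/(-1122 - 2048) = 1/(-3170) = -1/3170 ≈ -0.00031546)
p(z) = 0 (p(z) = (z - z)*14 = 0*14 = 0)
sqrt(R + p(O(7))) = sqrt(-1/3170 + 0) = sqrt(-1/3170) = I*sqrt(3170)/3170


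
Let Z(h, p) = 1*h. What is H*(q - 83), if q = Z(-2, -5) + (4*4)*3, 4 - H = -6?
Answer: -370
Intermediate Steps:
Z(h, p) = h
H = 10 (H = 4 - 1*(-6) = 4 + 6 = 10)
q = 46 (q = -2 + (4*4)*3 = -2 + 16*3 = -2 + 48 = 46)
H*(q - 83) = 10*(46 - 83) = 10*(-37) = -370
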